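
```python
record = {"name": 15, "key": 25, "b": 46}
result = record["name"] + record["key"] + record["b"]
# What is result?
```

Trace:
`record = {"name": 15, "key": 25, "b": 46}` → record = {'name': 15, 'key': 25, 'b': 46}
`result = record["name"] + record["key"] + record["b"]` → result = 86
So result = 86

Answer: 86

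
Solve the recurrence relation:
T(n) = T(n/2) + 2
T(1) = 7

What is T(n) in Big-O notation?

Each step divides n by 2 and adds 2. After log_2(n) steps we reach T(1)=7. So T(n) = 2·log_2(n) + 7 = O(log n).

Answer: O(log n)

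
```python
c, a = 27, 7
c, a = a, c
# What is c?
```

Trace:
`c, a = 27, 7` → c = 27; a = 7
`c, a = a, c` → c = 7; a = 27
So c = 7

Answer: 7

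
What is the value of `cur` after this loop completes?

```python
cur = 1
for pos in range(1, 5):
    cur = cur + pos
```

Start at 1, add 1 through 4
`cur` takes the values: 1 → 2 → 4 → 7 → 11

Answer: 11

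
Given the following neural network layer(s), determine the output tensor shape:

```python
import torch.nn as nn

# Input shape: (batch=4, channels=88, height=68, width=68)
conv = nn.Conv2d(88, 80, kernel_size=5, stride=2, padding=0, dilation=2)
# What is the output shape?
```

Input: (4, 88, 68, 68) -> Output: (4, 80, 30, 30)

Answer: (4, 80, 30, 30)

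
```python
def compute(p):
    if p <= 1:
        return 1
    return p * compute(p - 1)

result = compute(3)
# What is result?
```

compute(3) = 3 * 2 * 1 = 6

Answer: 6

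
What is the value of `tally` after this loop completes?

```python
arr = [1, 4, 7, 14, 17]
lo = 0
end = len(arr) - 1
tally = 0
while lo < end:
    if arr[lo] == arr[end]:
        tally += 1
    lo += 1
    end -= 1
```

Count matching pairs from ends
`tally` takes the values: 0

Answer: 0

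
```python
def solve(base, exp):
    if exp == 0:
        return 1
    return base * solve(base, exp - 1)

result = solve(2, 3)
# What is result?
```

solve(2, 3) = 2 * 2 * 2 = 8

Answer: 8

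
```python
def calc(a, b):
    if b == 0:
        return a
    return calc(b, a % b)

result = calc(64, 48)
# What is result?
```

calc(64, 48) -> calc(48, 16) -> calc(16, 0) -> 16

Answer: 16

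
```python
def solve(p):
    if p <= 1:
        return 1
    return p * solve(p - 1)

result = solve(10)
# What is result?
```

solve(10) = 10 * 9 * 8 * 7 * 6 * 5 * 4 * 3 * 2 * 1 = 3628800

Answer: 3628800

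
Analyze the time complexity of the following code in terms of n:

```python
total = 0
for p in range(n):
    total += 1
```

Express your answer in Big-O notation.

Each loop level contributes: n. Multiplying the contributions gives O(n).

Answer: O(n)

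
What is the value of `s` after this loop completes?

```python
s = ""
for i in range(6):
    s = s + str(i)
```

Concatenate digits 0 to 5
`s` takes the values: "" → "0" → "01" → "012" → "0123" → "01234" → "012345"

Answer: "012345"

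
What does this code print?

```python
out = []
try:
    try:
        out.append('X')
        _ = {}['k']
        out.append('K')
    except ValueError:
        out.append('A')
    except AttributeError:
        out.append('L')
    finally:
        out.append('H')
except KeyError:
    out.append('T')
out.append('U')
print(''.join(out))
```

Execution trace: 'X' (try body) → 'H' (finally) → 'T' (outer except KeyError) → 'U' (after the try/except). Output: XHTU

Answer: XHTU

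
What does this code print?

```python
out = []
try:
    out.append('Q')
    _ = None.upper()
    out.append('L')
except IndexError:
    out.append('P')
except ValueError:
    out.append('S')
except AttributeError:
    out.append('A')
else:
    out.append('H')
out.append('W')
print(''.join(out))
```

Execution trace: 'Q' (try body) → 'A' (except AttributeError) → 'W' (after the try/except). Output: QAW

Answer: QAW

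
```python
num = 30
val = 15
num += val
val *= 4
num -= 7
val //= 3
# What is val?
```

Trace:
`num = 30` → num = 30
`val = 15` → val = 15
`num += val` → num = 45
`val *= 4` → val = 60
`num -= 7` → num = 38
`val //= 3` → val = 20
So val = 20

Answer: 20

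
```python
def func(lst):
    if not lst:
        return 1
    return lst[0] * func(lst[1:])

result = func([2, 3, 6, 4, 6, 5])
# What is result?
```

Product over [2, 3, 6, 4, 6, 5] = 2 * 3 * 6 * 4 * 6 * 5 = 4320

Answer: 4320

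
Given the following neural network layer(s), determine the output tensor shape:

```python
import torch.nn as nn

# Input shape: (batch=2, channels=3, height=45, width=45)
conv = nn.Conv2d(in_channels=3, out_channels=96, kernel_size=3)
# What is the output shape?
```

Input: (2, 3, 45, 45) -> Output: (2, 96, 43, 43)

Answer: (2, 96, 43, 43)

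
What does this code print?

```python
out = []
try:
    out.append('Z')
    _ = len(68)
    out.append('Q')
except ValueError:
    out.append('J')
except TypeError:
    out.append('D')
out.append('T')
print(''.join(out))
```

Execution trace: 'Z' (try body) → 'D' (except TypeError) → 'T' (after the try/except). Output: ZDT

Answer: ZDT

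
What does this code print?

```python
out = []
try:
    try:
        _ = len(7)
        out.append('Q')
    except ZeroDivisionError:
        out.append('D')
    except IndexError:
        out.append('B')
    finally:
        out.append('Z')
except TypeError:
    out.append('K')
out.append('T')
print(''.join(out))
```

Execution trace: 'Z' (finally) → 'K' (outer except TypeError) → 'T' (after the try/except). Output: ZKT

Answer: ZKT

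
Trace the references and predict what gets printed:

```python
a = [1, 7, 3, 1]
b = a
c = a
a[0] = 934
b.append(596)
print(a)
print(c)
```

Key concept: multiple aliases.
Step by step:
`a = [1, 7, 3, 1]` → a = [1, 7, 3, 1]
`b = a` → b = [1, 7, 3, 1] (same object as a)
`c = a` → c = [1, 7, 3, 1] (same object as a, b)
`a[0] = 934` → a = [934, 7, 3, 1] (same object as b, c); b = [934, 7, 3, 1] (same object as a, c); c = [934, 7, 3, 1] (same object as a, b)
`b.append(596)` → a = [934, 7, 3, 1, 596] (same object as b, c); b = [934, 7, 3, 1, 596] (same object as a, c); c = [934, 7, 3, 1, 596] (same object as a, b)
`print(a)` → prints [934, 7, 3, 1, 596]
`print(c)` → prints [934, 7, 3, 1, 596]

Answer:
[934, 7, 3, 1, 596]
[934, 7, 3, 1, 596]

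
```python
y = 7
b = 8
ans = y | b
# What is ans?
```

Trace:
`y = 7` → y = 7
`b = 8` → b = 8
`ans = y | b` → ans = 15
So ans = 15

Answer: 15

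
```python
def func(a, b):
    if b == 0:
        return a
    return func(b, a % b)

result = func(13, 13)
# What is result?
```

func(13, 13) -> func(13, 0) -> 13

Answer: 13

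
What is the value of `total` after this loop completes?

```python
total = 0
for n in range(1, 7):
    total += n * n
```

Sum of squares 1² to 6² = 91
`total` takes the values: 0 → 1 → 5 → 14 → 30 → 55 → 91

Answer: 91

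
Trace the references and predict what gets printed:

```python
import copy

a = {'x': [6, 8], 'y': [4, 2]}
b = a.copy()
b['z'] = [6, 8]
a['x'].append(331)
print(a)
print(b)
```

Key concept: shallow copy of dict with mutable values.
Step by step:
`a = {'x': [6, 8], 'y': [4, 2]}` → a = {'x': [6, 8], 'y': [4, 2]}
`b = a.copy()` → b = {'x': [6, 8], 'y': [4, 2]}
`b['z'] = [6, 8]` → b = {'x': [6, 8], 'y': [4, 2], 'z': [6, 8]}
`a['x'].append(331)` → a = {'x': [6, 8, 331], 'y': [4, 2]}; b = {'x': [6, 8, 331], 'y': [4, 2], 'z': [6, 8]}
`print(a)` → prints {'x': [6, 8, 331], 'y': [4, 2]}
`print(b)` → prints {'x': [6, 8, 331], 'y': [4, 2], 'z': [6, 8]}

Answer:
{'x': [6, 8, 331], 'y': [4, 2]}
{'x': [6, 8, 331], 'y': [4, 2], 'z': [6, 8]}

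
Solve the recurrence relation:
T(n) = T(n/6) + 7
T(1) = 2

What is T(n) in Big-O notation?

Each step divides n by 6 and adds 7. After log_6(n) steps we reach T(1)=2. So T(n) = 7·log_6(n) + 2 = O(log n).

Answer: O(log n)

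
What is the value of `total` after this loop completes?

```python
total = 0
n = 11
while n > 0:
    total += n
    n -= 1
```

Sum 11 down to 1
`total` takes the values: 0 → 11 → 21 → 30 → 38 → 45 → 51 → 56 → 60 → 63 → 65 → 66

Answer: 66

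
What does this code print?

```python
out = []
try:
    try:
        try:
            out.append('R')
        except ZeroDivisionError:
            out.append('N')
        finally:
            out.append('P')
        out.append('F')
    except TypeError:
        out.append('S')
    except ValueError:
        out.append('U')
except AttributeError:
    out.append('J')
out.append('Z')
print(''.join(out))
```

Execution trace: 'R' (inner try body, no exception) → 'P' (inner finally) → 'F' (try body, no exception) → 'Z' (after the try/except). Output: RPFZ

Answer: RPFZ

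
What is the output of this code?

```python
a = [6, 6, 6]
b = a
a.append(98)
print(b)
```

Key concept: basic list aliasing.
Step by step:
`a = [6, 6, 6]` → a = [6, 6, 6]
`b = a` → b = [6, 6, 6] (same object as a)
`a.append(98)` → a = [6, 6, 6, 98] (same object as b); b = [6, 6, 6, 98] (same object as a)
`print(b)` → prints [6, 6, 6, 98]

Answer: [6, 6, 6, 98]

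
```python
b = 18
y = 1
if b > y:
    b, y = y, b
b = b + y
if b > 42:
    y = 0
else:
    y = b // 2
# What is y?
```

Trace:
`b = 18` → b = 18
`y = 1` → y = 1
`if b > y: ...` → b > y is True → b = 1; y = 18
`b = b + y` → b = 19
`if b > 42: ...` → b > 42 is False, take else branch → y = 9
So y = 9

Answer: 9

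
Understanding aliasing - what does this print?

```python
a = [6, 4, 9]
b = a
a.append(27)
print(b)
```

Key concept: basic list aliasing.
Step by step:
`a = [6, 4, 9]` → a = [6, 4, 9]
`b = a` → b = [6, 4, 9] (same object as a)
`a.append(27)` → a = [6, 4, 9, 27] (same object as b); b = [6, 4, 9, 27] (same object as a)
`print(b)` → prints [6, 4, 9, 27]

Answer: [6, 4, 9, 27]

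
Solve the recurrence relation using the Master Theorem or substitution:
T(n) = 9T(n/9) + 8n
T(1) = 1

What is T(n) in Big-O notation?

By Master Theorem: a=9, b=9, f(n)=8n. Since log_9(9) = 1 and f(n) = Θ(n^1), Case 2 applies. T(n) = O(n log n).

Answer: O(n log n)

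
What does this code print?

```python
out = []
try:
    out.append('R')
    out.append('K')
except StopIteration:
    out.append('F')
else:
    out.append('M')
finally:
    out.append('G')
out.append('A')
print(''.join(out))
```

Execution trace: 'R' (try body) → 'K' (try body, no exception) → 'M' (else) → 'G' (finally) → 'A' (after the try/except). Output: RKMGA

Answer: RKMGA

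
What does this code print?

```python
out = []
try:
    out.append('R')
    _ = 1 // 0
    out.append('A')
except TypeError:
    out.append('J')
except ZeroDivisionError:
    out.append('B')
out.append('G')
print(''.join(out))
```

Execution trace: 'R' (try body) → 'B' (except ZeroDivisionError) → 'G' (after the try/except). Output: RBG

Answer: RBG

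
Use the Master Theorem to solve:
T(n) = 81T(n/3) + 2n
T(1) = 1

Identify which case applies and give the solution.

a=81, b=3, f(n)=2n. log_3(81) = 4. Since c=1 < 4, Case 1 applies: T(n) = Θ(n^log_b(a)) = O(n^4).

Answer: O(n^4) - Case 1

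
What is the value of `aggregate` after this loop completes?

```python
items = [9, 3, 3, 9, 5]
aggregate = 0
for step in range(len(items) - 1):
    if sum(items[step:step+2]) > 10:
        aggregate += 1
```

Count windows with sum > 10
`aggregate` takes the values: 0 → 1 → 2 → 3

Answer: 3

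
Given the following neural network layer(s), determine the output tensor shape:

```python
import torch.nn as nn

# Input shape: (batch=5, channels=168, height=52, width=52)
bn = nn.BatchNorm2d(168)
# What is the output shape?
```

Input: (5, 168, 52, 52) -> Output: (5, 168, 52, 52)

Answer: (5, 168, 52, 52)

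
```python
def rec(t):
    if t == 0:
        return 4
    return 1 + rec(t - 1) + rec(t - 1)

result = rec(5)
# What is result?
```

rec(t) = 1 + 2·rec(t-1), rec(0)=4. Closed form: (4+1)·2^5 - 1 = 159.

Answer: 159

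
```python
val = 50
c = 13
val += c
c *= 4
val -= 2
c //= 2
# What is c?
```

Trace:
`val = 50` → val = 50
`c = 13` → c = 13
`val += c` → val = 63
`c *= 4` → c = 52
`val -= 2` → val = 61
`c //= 2` → c = 26
So c = 26

Answer: 26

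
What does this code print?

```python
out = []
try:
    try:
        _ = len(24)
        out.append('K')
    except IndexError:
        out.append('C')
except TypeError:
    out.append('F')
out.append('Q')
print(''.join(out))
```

Execution trace: 'F' (outer except TypeError) → 'Q' (after the try/except). Output: FQ

Answer: FQ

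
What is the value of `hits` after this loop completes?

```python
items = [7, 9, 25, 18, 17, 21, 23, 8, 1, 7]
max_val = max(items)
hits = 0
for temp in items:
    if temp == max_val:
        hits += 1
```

Count of max value 25 in [7, 9, 25, 18, 17, 21, 23, 8, 1, 7]
`hits` takes the values: 0 → 1

Answer: 1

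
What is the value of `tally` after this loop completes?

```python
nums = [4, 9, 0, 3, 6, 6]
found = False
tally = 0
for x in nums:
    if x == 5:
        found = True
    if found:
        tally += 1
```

Count elements after first 5 in [4, 9, 0, 3, 6, 6]
`tally` takes the values: 0

Answer: 0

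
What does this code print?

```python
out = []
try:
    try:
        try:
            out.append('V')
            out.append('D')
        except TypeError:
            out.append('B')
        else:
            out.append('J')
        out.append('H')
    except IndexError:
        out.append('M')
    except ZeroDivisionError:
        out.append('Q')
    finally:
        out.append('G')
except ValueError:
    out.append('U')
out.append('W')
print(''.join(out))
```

Execution trace: 'V' (inner try body) → 'D' (inner try body, no exception) → 'J' (inner else) → 'H' (try body, no exception) → 'G' (finally) → 'W' (after the try/except). Output: VDJHGW

Answer: VDJHGW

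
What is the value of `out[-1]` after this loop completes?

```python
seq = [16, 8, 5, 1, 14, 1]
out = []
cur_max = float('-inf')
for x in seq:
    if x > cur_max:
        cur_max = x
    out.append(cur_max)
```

Running max ends at 16
`out` takes the values: [] → [16] → [16, 16] → [16, 16, 16] → [16, 16, 16, 16] → [16, 16, 16, 16, 16] → [16, 16, 16, 16, 16, 16]
So `out[-1]` = 16

Answer: 16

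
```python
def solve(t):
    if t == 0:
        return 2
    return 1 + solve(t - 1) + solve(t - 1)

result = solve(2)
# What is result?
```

solve(t) = 1 + 2·solve(t-1), solve(0)=2. Closed form: (2+1)·2^2 - 1 = 11.

Answer: 11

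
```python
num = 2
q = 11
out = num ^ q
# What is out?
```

Trace:
`num = 2` → num = 2
`q = 11` → q = 11
`out = num ^ q` → out = 9
So out = 9

Answer: 9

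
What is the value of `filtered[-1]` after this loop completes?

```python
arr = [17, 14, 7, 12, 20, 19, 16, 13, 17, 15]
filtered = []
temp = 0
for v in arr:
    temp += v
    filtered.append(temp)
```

Cumulative sum ends at 150
`filtered` takes the values: [] → [17] → [17, 31] → [17, 31, 38] → [17, 31, 38, 50] → [17, 31, 38, 50, 70] → [17, 31, 38, 50, 70, 89] → [17, 31, 38, 50, 70, 89, 105] → [17, 31, 38, 50, 70, 89, 105, 118] → [17, 31, 38, 50, 70, 89, 105, 118, 135] → [17, 31, 38, 50, 70, 89, 105, 118, 135, 150]
So `filtered[-1]` = 150

Answer: 150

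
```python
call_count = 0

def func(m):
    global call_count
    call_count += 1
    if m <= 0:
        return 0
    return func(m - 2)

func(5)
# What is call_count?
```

Linear recursion stepping by 2: 4 calls from m=5 down to ≤0.

Answer: 4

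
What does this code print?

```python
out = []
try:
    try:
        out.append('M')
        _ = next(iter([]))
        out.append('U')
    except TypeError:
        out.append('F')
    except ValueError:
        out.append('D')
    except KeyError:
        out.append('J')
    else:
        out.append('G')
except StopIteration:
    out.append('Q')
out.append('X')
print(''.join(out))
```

Execution trace: 'M' (try body) → 'Q' (outer except StopIteration) → 'X' (after the try/except). Output: MQX

Answer: MQX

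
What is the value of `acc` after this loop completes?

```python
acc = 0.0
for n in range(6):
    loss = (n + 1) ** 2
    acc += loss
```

Sum of squared losses 1² + 2² + ... + 6²
`acc` takes the values: 0.0 → 1.0 → 5.0 → 14.0 → 30.0 → 55.0 → 91.0

Answer: 91.0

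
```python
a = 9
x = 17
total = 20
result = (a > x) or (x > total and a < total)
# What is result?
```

Trace:
`a = 9` → a = 9
`x = 17` → x = 17
`total = 20` → total = 20
`result = (a > x) or (x > total and a < total)` → result = False
So result = False

Answer: False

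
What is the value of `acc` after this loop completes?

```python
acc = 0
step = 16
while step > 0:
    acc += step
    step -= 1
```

Sum 16 down to 1
`acc` takes the values: 0 → 16 → 31 → 45 → 58 → 70 → 81 → 91 → 100 → 108 → 115 → 121 → 126 → 130 → 133 → 135 → 136

Answer: 136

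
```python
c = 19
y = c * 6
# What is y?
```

Trace:
`c = 19` → c = 19
`y = c * 6` → y = 114
So y = 114

Answer: 114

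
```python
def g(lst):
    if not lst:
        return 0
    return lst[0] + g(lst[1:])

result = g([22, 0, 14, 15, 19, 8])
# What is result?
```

22 + 0 + 14 + 15 + 19 + 8 + 0 = 78

Answer: 78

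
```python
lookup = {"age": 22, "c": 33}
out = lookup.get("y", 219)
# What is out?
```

Trace:
`lookup = {"age": 22, "c": 33}` → lookup = {'age': 22, 'c': 33}
`out = lookup.get("y", 219)` → out = 219
So out = 219

Answer: 219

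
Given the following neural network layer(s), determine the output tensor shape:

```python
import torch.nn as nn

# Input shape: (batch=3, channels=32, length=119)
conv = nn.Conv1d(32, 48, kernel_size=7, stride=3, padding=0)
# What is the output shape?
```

Input: (3, 32, 119) -> Output: (3, 48, 38)

Answer: (3, 48, 38)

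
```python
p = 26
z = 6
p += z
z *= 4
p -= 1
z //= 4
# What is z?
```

Trace:
`p = 26` → p = 26
`z = 6` → z = 6
`p += z` → p = 32
`z *= 4` → z = 24
`p -= 1` → p = 31
`z //= 4` → z = 6
So z = 6

Answer: 6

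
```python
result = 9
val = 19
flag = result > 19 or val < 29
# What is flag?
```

Trace:
`result = 9` → result = 9
`val = 19` → val = 19
`flag = result > 19 or val < 29` → flag = True
So flag = True

Answer: True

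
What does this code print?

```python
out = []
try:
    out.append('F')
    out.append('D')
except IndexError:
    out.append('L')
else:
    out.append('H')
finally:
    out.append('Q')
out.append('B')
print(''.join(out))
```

Execution trace: 'F' (try body) → 'D' (try body, no exception) → 'H' (else) → 'Q' (finally) → 'B' (after the try/except). Output: FDHQB

Answer: FDHQB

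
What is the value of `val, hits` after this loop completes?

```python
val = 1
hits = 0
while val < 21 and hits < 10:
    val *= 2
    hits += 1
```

Double until >= 21 or 10 iterations
`val, hits` takes the values: (1, 0) → (2, 0) → (2, 1) → (4, 1) → (4, 2) → (8, 2) → (8, 3) → (16, 3) → (16, 4) → (32, 4) → (32, 5)

Answer: 32, 5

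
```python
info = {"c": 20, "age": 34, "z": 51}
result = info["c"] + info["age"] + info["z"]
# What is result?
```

Trace:
`info = {"c": 20, "age": 34, "z": 51}` → info = {'c': 20, 'age': 34, 'z': 51}
`result = info["c"] + info["age"] + info["z"]` → result = 105
So result = 105

Answer: 105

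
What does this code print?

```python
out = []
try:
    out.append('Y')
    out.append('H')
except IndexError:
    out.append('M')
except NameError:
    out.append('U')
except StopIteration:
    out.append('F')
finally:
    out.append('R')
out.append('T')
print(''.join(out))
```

Execution trace: 'Y' (try body) → 'H' (try body, no exception) → 'R' (finally) → 'T' (after the try/except). Output: YHRT

Answer: YHRT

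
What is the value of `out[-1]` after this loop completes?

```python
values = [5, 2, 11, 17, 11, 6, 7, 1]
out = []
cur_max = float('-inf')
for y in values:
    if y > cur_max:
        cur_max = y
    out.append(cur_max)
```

Running max ends at 17
`out` takes the values: [] → [5] → [5, 5] → [5, 5, 11] → [5, 5, 11, 17] → [5, 5, 11, 17, 17] → [5, 5, 11, 17, 17, 17] → [5, 5, 11, 17, 17, 17, 17] → [5, 5, 11, 17, 17, 17, 17, 17]
So `out[-1]` = 17

Answer: 17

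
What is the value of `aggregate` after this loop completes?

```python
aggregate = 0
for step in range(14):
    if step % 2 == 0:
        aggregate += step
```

Sum of even numbers 0 to 13
`aggregate` takes the values: 0 → 2 → 6 → 12 → 20 → 30 → 42

Answer: 42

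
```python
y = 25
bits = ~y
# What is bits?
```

Trace:
`y = 25` → y = 25
`bits = ~y` → bits = -26
So bits = -26

Answer: -26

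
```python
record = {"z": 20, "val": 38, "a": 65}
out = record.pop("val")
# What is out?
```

Trace:
`record = {"z": 20, "val": 38, "a": 65}` → record = {'z': 20, 'val': 38, 'a': 65}
`out = record.pop("val")` → record = {'z': 20, 'a': 65}; out = 38
So out = 38

Answer: 38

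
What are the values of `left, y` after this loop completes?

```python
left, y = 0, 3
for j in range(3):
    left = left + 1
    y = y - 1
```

left goes 0→3, y goes 3→0
`left, y` takes the values: (0, 3) → (1, 3) → (1, 2) → (2, 2) → (2, 1) → (3, 1) → (3, 0)

Answer: 3, 0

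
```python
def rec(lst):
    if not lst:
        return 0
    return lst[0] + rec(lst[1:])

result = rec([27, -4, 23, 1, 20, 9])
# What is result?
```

27 + (-4) + 23 + 1 + 20 + 9 + 0 = 76

Answer: 76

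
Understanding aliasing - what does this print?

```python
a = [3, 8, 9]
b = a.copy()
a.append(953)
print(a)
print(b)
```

Key concept: list.copy() creates independent copy.
Step by step:
`a = [3, 8, 9]` → a = [3, 8, 9]
`b = a.copy()` → b = [3, 8, 9]
`a.append(953)` → a = [3, 8, 9, 953]
`print(a)` → prints [3, 8, 9, 953]
`print(b)` → prints [3, 8, 9]

Answer:
[3, 8, 9, 953]
[3, 8, 9]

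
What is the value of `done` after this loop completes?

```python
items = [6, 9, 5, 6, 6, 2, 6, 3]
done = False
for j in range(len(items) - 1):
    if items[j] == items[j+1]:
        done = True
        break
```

Check consecutive duplicates in [6, 9, 5, 6, 6, 2, 6, 3]
`done` takes the values: False → True

Answer: True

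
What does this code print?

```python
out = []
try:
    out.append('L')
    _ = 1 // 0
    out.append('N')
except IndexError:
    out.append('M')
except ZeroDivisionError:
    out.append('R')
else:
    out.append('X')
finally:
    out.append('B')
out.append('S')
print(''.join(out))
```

Execution trace: 'L' (try body) → 'R' (except ZeroDivisionError) → 'B' (finally) → 'S' (after the try/except). Output: LRBS

Answer: LRBS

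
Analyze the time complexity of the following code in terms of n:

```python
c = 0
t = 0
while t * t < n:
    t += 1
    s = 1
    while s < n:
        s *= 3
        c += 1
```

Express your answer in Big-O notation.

Each loop level contributes: √n × log n. Multiplying the contributions gives O(√n log n).

Answer: O(√n log n)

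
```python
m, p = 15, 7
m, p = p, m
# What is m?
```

Trace:
`m, p = 15, 7` → m = 15; p = 7
`m, p = p, m` → m = 7; p = 15
So m = 7

Answer: 7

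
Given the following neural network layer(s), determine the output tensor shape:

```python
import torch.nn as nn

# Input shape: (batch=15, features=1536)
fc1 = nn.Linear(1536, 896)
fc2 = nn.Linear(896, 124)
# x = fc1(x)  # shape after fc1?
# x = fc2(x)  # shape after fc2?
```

Input: (15, 1536) -> after fc1: (15, 896) -> Output: (15, 124)

Answer: (15, 124)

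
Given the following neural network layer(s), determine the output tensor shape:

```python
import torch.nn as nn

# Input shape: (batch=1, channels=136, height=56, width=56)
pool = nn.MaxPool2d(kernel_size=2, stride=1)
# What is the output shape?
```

Input: (1, 136, 56, 56) -> Output: (1, 136, 55, 55)

Answer: (1, 136, 55, 55)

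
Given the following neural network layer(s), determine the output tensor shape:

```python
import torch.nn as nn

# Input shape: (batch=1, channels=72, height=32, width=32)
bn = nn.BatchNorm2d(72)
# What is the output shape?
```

Input: (1, 72, 32, 32) -> Output: (1, 72, 32, 32)

Answer: (1, 72, 32, 32)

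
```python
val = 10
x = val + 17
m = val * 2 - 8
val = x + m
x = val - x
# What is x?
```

Trace:
`val = 10` → val = 10
`x = val + 17` → x = 27
`m = val * 2 - 8` → m = 12
`val = x + m` → val = 39
`x = val - x` → x = 12
So x = 12

Answer: 12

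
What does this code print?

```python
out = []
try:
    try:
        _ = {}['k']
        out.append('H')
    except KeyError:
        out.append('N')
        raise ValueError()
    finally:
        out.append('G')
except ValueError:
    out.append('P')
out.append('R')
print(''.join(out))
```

Execution trace: 'N' (inner except KeyError) → 'G' (inner finally) → 'P' (outer except ValueError) → 'R' (after the try/except). Output: NGPR

Answer: NGPR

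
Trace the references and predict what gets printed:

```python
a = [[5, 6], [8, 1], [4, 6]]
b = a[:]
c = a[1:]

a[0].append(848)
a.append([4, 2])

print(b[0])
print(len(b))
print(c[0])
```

Key concept: slice with nested mutation.
Step by step:
`a = [[5, 6], [8, 1], [4, 6]]` → a = [[5, 6], [8, 1], [4, 6]]
`b = a[:]` → b = [[5, 6], [8, 1], [4, 6]]
`c = a[1:]` → c = [[8, 1], [4, 6]]
`a[0].append(848)` → a = [[5, 6, 848], [8, 1], [4, 6]]; b = [[5, 6, 848], [8, 1], [4, 6]]
`a.append([4, 2])` → a = [[5, 6, 848], [8, 1], [4, 6], [4, 2]]
`print(b[0])` → prints [5, 6, 848]
`print(len(b))` → prints 3
`print(c[0])` → prints [8, 1]

Answer:
[5, 6, 848]
3
[8, 1]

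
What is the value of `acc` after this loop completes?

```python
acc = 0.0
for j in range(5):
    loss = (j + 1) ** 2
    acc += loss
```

Sum of squared losses 1² + 2² + ... + 5²
`acc` takes the values: 0.0 → 1.0 → 5.0 → 14.0 → 30.0 → 55.0

Answer: 55.0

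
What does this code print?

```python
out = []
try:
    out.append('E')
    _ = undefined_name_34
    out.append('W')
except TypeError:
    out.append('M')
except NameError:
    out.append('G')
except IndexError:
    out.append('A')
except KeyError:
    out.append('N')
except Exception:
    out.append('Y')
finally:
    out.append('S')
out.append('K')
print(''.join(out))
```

Execution trace: 'E' (try body) → 'G' (except NameError) → 'S' (finally) → 'K' (after the try/except). Output: EGSK

Answer: EGSK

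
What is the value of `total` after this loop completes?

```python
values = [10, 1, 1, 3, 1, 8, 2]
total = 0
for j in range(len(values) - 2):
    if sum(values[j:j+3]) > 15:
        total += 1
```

Count windows with sum > 15
`total` takes the values: 0

Answer: 0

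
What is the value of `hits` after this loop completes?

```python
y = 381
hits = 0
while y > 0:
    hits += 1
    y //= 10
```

Count digits by repeated division by 10
`hits` takes the values: 0 → 1 → 2 → 3

Answer: 3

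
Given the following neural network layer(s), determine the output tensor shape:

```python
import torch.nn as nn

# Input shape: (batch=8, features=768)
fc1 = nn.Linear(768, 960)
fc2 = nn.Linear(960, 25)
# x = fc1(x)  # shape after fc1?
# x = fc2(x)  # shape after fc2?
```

Input: (8, 768) -> after fc1: (8, 960) -> Output: (8, 25)

Answer: (8, 25)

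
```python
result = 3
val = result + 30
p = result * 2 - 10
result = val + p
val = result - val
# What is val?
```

Trace:
`result = 3` → result = 3
`val = result + 30` → val = 33
`p = result * 2 - 10` → p = -4
`result = val + p` → result = 29
`val = result - val` → val = -4
So val = -4

Answer: -4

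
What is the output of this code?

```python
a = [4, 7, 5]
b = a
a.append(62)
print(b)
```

Key concept: basic list aliasing.
Step by step:
`a = [4, 7, 5]` → a = [4, 7, 5]
`b = a` → b = [4, 7, 5] (same object as a)
`a.append(62)` → a = [4, 7, 5, 62] (same object as b); b = [4, 7, 5, 62] (same object as a)
`print(b)` → prints [4, 7, 5, 62]

Answer: [4, 7, 5, 62]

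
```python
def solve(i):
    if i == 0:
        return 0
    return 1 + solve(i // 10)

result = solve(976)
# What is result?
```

Count of digits of 976: 3

Answer: 3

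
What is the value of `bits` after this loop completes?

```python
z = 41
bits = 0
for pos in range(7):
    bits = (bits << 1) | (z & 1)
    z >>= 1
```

Reverse lowest 7 bits of 41
`bits` takes the values: 0 → 1 → 2 → 4 → 9 → 18 → 37 → 74

Answer: 74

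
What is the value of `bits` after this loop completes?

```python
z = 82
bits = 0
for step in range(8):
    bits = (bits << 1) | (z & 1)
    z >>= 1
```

Reverse lowest 8 bits of 82
`bits` takes the values: 0 → 1 → 2 → 4 → 9 → 18 → 37 → 74

Answer: 74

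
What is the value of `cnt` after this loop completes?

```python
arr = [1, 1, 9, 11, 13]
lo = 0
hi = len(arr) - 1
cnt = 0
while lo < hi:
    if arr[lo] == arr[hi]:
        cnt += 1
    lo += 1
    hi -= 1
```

Count matching pairs from ends
`cnt` takes the values: 0

Answer: 0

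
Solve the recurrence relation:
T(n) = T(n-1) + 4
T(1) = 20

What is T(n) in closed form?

Unrolling: T(n) = T(1) + 4·(n-1) = 20 + 4(n-1) = 4n + 16.

Answer: T(n) = 4n + 16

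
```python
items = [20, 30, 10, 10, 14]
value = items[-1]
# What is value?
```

Trace:
`items = [20, 30, 10, 10, 14]` → items = [20, 30, 10, 10, 14]
`value = items[-1]` → value = 14
So value = 14

Answer: 14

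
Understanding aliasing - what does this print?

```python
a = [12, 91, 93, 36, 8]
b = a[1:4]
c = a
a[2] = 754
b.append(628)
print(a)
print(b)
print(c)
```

Key concept: slice vs alias.
Step by step:
`a = [12, 91, 93, 36, 8]` → a = [12, 91, 93, 36, 8]
`b = a[1:4]` → b = [91, 93, 36]
`c = a` → c = [12, 91, 93, 36, 8] (same object as a)
`a[2] = 754` → a = [12, 91, 754, 36, 8] (same object as c); c = [12, 91, 754, 36, 8] (same object as a)
`b.append(628)` → b = [91, 93, 36, 628]
`print(a)` → prints [12, 91, 754, 36, 8]
`print(b)` → prints [91, 93, 36, 628]
`print(c)` → prints [12, 91, 754, 36, 8]

Answer:
[12, 91, 754, 36, 8]
[91, 93, 36, 628]
[12, 91, 754, 36, 8]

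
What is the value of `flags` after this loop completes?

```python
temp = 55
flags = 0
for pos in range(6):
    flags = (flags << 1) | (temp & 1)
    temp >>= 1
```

Reverse lowest 6 bits of 55
`flags` takes the values: 0 → 1 → 3 → 7 → 14 → 29 → 59

Answer: 59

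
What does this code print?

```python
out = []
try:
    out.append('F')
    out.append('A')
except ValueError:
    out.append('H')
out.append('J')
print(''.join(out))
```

Execution trace: 'F' (try body) → 'A' (try body, no exception) → 'J' (after the try/except). Output: FAJ

Answer: FAJ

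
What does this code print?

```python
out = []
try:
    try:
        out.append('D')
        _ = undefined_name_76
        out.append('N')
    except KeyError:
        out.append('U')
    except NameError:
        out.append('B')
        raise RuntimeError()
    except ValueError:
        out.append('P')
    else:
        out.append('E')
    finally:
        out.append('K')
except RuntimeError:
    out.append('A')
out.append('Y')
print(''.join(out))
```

Execution trace: 'D' (try body) → 'B' (except NameError) → 'K' (finally) → 'A' (outer except RuntimeError) → 'Y' (after the try/except). Output: DBKAY

Answer: DBKAY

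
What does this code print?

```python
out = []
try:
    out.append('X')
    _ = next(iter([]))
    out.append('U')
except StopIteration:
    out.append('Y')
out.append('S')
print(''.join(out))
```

Execution trace: 'X' (try body) → 'Y' (except StopIteration) → 'S' (after the try/except). Output: XYS

Answer: XYS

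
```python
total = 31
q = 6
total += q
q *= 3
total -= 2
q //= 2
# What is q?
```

Trace:
`total = 31` → total = 31
`q = 6` → q = 6
`total += q` → total = 37
`q *= 3` → q = 18
`total -= 2` → total = 35
`q //= 2` → q = 9
So q = 9

Answer: 9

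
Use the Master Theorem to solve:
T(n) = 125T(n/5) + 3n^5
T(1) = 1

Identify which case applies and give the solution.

a=125, b=5, f(n)=3n^5. log_5(125) = 3. Since c=5 > 3 and the regularity condition holds (125(n/5)^5 = (125/5^5)n^5 with 125/5^5 < 1), Case 3 applies: T(n) = Θ(f(n)) = O(n^5).

Answer: O(n^5) - Case 3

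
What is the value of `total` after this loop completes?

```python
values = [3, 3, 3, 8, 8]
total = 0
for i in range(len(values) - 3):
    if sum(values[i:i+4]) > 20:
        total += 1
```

Count windows with sum > 20
`total` takes the values: 0 → 1

Answer: 1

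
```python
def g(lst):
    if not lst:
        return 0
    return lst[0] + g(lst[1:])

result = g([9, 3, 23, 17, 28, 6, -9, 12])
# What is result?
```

9 + 3 + 23 + 17 + 28 + 6 + (-9) + 12 + 0 = 89

Answer: 89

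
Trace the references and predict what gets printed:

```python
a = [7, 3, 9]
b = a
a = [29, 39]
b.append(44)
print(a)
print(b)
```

Key concept: rebinding vs mutation: a is rebound to a new list, b still points at the original.
Step by step:
`a = [7, 3, 9]` → a = [7, 3, 9]
`b = a` → b = [7, 3, 9] (same object as a)
`a = [29, 39]` → a = [29, 39]
`b.append(44)` → b = [7, 3, 9, 44]
`print(a)` → prints [29, 39]
`print(b)` → prints [7, 3, 9, 44]

Answer:
[29, 39]
[7, 3, 9, 44]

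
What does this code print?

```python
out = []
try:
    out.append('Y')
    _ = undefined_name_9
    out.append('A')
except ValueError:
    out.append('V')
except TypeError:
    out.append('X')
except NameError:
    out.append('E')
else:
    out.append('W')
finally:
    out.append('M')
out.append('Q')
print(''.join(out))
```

Execution trace: 'Y' (try body) → 'E' (except NameError) → 'M' (finally) → 'Q' (after the try/except). Output: YEMQ

Answer: YEMQ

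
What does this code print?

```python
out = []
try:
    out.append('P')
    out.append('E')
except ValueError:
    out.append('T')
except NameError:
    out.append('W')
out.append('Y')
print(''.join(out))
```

Execution trace: 'P' (try body) → 'E' (try body, no exception) → 'Y' (after the try/except). Output: PEY

Answer: PEY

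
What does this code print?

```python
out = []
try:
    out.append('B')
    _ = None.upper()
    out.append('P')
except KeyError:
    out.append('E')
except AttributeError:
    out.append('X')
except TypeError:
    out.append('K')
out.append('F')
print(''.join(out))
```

Execution trace: 'B' (try body) → 'X' (except AttributeError) → 'F' (after the try/except). Output: BXF

Answer: BXF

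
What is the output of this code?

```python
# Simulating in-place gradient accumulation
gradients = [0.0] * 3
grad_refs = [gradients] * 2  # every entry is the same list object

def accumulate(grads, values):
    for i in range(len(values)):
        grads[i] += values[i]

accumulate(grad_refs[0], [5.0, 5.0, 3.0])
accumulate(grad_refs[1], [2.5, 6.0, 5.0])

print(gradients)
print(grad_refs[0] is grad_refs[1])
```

Key concept: gradient accumulation aliasing.
Step by step:
`gradients = [0.0] * 3` → gradients = [0.0, 0.0, 0.0]
`grad_refs = [gradients] * 2` → grad_refs = [[0.0, 0.0, 0.0], [0.0, 0.0, 0.0]]
`accumulate(grad_refs[0], [5.0, 5.0, 3.0])` → gradients = [5.0, 5.0, 3.0]; grad_refs = [[5.0, 5.0, 3.0], [5.0, 5.0, 3.0]]
`accumulate(grad_refs[1], [2.5, 6.0, 5.0])` → gradients = [7.5, 11.0, 8.0]; grad_refs = [[7.5, 11.0, 8.0], [7.5, 11.0, 8.0]]
`print(gradients)` → prints [7.5, 11.0, 8.0]
`print(grad_refs[0] is grad_refs[1])` → prints True

Answer:
[7.5, 11.0, 8.0]
True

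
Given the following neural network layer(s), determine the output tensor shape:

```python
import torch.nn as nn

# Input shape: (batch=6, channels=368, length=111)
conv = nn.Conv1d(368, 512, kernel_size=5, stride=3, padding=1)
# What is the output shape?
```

Input: (6, 368, 111) -> Output: (6, 512, 37)

Answer: (6, 512, 37)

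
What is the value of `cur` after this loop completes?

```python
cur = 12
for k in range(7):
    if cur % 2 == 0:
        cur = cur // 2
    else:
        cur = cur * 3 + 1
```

Collatz-style transformation from 12
`cur` takes the values: 12 → 6 → 3 → 10 → 5 → 16 → 8 → 4

Answer: 4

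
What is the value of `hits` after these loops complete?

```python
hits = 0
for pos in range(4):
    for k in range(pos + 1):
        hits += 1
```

Triangle: 1 + 2 + ... + 4
`hits` takes the values: 0 → 1 → 2 → 3 → 4 → 5 → 6 → 7 → 8 → 9 → 10

Answer: 10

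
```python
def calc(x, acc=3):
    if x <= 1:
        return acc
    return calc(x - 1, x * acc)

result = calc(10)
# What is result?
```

Accumulator trace (n, acc): (10, 3) -> (9, 30) -> (8, 270) -> (7, 2160) -> (6, 15120) -> (5, 90720) -> (4, 453600) -> (3, 1814400) -> (2, 5443200) -> (1, 10886400) -> return 10886400

Answer: 10886400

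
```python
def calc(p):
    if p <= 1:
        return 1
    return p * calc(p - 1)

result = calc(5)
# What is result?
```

calc(5) = 5 * 4 * 3 * 2 * 1 = 120

Answer: 120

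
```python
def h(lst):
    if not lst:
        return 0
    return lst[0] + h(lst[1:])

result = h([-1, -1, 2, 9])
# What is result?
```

(-1) + (-1) + 2 + 9 + 0 = 9

Answer: 9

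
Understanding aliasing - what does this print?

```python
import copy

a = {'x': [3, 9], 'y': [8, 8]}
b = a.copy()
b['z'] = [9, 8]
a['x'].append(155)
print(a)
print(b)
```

Key concept: shallow copy of dict with mutable values.
Step by step:
`a = {'x': [3, 9], 'y': [8, 8]}` → a = {'x': [3, 9], 'y': [8, 8]}
`b = a.copy()` → b = {'x': [3, 9], 'y': [8, 8]}
`b['z'] = [9, 8]` → b = {'x': [3, 9], 'y': [8, 8], 'z': [9, 8]}
`a['x'].append(155)` → a = {'x': [3, 9, 155], 'y': [8, 8]}; b = {'x': [3, 9, 155], 'y': [8, 8], 'z': [9, 8]}
`print(a)` → prints {'x': [3, 9, 155], 'y': [8, 8]}
`print(b)` → prints {'x': [3, 9, 155], 'y': [8, 8], 'z': [9, 8]}

Answer:
{'x': [3, 9, 155], 'y': [8, 8]}
{'x': [3, 9, 155], 'y': [8, 8], 'z': [9, 8]}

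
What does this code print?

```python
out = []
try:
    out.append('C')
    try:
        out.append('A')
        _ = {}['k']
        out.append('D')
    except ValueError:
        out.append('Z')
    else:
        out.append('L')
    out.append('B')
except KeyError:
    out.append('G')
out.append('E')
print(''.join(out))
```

Execution trace: 'C' (try body) → 'A' (inner try body) → 'G' (except KeyError) → 'E' (after the try/except). Output: CAGE

Answer: CAGE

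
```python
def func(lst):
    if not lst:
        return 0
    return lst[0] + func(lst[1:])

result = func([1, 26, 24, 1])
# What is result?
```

1 + 26 + 24 + 1 + 0 = 52

Answer: 52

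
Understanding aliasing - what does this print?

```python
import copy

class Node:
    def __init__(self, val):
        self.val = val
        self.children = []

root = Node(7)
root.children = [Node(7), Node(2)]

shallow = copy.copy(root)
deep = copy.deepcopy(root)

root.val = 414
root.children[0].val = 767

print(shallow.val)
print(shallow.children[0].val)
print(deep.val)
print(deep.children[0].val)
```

Key concept: deep copy with custom objects.
Step by step:
`root = Node(7)` → root = Node(val=7, children=[])
`root.children = [Node(7), Node(2)]` → root = Node(val=7, children=[Node(val=7, children=[]), Node(val=2, children=[])])
`shallow = copy.copy(root)` → shallow = Node(val=7, children=[Node(val=7, children=[]), Node(val=2, children=[])])
`deep = copy.deepcopy(root)` → deep = Node(val=7, children=[Node(val=7, children=[]), Node(val=2, children=[])])
`root.val = 414` → root = Node(val=414, children=[Node(val=7, children=[]), Node(val=2, children=[])])
`root.children[0].val = 767` → root = Node(val=414, children=[Node(val=767, children=[]), Node(val=2, children=[])]); shallow = Node(val=7, children=[Node(val=767, children=[]), Node(val=2, children=[])])
`print(shallow.val)` → prints 7
`print(shallow.children[0].val)` → prints 767
`print(deep.val)` → prints 7
`print(deep.children[0].val)` → prints 7

Answer:
7
767
7
7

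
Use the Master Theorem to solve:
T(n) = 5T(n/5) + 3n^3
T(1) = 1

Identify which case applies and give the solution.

a=5, b=5, f(n)=3n^3. log_5(5) = 1. Since c=3 > 1 and the regularity condition holds (5(n/5)^3 = (5/5^3)n^3 with 5/5^3 < 1), Case 3 applies: T(n) = Θ(f(n)) = O(n^3).

Answer: O(n^3) - Case 3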